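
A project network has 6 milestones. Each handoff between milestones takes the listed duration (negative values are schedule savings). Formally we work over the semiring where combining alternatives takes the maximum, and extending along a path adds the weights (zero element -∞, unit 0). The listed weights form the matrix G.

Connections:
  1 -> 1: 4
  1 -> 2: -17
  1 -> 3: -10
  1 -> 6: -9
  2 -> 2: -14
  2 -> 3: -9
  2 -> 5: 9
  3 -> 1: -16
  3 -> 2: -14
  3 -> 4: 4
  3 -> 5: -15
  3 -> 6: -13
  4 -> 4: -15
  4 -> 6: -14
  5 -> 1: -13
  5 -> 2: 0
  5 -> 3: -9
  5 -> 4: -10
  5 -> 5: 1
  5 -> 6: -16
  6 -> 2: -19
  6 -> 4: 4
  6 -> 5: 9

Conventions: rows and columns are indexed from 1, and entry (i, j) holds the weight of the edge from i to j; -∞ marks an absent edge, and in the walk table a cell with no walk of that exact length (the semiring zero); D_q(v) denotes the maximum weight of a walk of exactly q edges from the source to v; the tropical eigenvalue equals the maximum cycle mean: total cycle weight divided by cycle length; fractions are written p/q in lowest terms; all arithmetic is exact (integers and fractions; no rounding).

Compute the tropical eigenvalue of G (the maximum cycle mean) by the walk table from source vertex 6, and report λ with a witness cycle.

q=0: [-∞, -∞, -∞, -∞, -∞, 0]
q=1: [-∞, -19, -∞, 4, 9, -∞]
q=2: [-4, 9, 0, -1, 10, -7]
q=3: [0, 10, 1, 4, 18, -6]
q=4: [5, 18, 9, 8, 19, 2]
q=5: [9, 19, 10, 13, 27, 3]
q=6: [14, 27, 18, 17, 28, 11]
Optimal cycle mean attained by: cycle 2->5->2, total 9 + 0, length 2.
Answer: λ = 9/2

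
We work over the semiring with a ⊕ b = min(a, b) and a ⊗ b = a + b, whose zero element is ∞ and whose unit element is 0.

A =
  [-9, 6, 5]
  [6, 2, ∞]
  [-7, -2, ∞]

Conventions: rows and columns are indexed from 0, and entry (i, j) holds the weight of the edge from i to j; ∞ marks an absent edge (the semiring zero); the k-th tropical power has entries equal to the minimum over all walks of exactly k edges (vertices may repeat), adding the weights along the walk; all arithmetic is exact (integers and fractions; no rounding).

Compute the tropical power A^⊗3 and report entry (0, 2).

A^⊗2:
  [-18, -3, -4]
  [-3, 4, 11]
  [-16, -1, -2]
A^⊗3:
  [-27, -12, -13]
  [-12, 3, 2]
  [-25, -10, -11]
Key observation: the optimum is the walk 0->0->0->2, with weight (-9) + (-9) + 5 = -13.
Optimal value attained by: walk 0->0->0->2.
Answer: (A^⊗3)[0][2] = -13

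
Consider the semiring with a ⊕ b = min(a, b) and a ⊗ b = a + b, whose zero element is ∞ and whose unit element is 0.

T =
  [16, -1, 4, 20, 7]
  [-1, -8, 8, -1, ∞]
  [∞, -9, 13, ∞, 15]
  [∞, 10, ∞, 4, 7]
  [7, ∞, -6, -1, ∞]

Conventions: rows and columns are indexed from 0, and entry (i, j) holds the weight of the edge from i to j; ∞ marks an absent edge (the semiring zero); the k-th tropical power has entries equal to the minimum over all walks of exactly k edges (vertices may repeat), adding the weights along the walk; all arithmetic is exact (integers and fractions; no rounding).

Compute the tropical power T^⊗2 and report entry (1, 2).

T^⊗2:
  [-2, -9, 1, -2, 19]
  [-9, -16, 0, -9, 6]
  [-10, -17, -1, -10, 28]
  [9, 2, 1, 6, 11]
  [23, -15, 7, 3, 6]
Key observation: the optimum is the walk 1->1->2, with weight (-8) + 8 = 0.
Optimal value attained by: walk 1->1->2.
Answer: (T^⊗2)[1][2] = 0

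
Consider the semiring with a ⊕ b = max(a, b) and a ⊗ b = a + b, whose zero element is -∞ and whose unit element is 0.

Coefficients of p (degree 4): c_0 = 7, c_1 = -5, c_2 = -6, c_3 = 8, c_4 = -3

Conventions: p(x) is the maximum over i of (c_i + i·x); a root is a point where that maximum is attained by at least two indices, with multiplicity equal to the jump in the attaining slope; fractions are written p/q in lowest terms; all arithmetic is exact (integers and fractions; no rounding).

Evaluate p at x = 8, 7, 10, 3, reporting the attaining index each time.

p(8) = max(7+0·8=7, -5+1·8=3, -6+2·8=10, 8+3·8=32, -3+4·8=29) = 32 (attained by i=3)
p(7) = max(7+0·7=7, -5+1·7=2, -6+2·7=8, 8+3·7=29, -3+4·7=25) = 29 (attained by i=3)
p(10) = max(7+0·10=7, -5+1·10=5, -6+2·10=14, 8+3·10=38, -3+4·10=37) = 38 (attained by i=3)
p(3) = max(7+0·3=7, -5+1·3=-2, -6+2·3=0, 8+3·3=17, -3+4·3=9) = 17 (attained by i=3)
Answer: p(8) = 32; p(7) = 29; p(10) = 38; p(3) = 17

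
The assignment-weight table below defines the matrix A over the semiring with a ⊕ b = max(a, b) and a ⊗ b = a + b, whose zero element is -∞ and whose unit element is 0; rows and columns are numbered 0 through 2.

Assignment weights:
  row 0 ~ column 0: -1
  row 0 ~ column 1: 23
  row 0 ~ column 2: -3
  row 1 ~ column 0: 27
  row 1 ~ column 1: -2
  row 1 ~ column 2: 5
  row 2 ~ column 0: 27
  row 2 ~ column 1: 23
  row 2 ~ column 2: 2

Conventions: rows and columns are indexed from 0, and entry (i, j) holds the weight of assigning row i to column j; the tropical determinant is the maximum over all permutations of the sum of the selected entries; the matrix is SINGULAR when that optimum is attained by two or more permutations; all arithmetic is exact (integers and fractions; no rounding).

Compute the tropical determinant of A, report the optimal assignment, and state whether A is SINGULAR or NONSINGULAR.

σ = (0, 1, 2): (-1) + (-2) + 2 = -1
σ = (0, 2, 1): (-1) + 5 + 23 = 27
σ = (1, 0, 2): 23 + 27 + 2 = 52
σ = (1, 2, 0): 23 + 5 + 27 = 55
σ = (2, 0, 1): (-3) + 27 + 23 = 47
σ = (2, 1, 0): (-3) + (-2) + 27 = 22
Optimal value attained by: σ = (1, 2, 0).
Answer: det⊕(A) = 55; verdict: NONSINGULAR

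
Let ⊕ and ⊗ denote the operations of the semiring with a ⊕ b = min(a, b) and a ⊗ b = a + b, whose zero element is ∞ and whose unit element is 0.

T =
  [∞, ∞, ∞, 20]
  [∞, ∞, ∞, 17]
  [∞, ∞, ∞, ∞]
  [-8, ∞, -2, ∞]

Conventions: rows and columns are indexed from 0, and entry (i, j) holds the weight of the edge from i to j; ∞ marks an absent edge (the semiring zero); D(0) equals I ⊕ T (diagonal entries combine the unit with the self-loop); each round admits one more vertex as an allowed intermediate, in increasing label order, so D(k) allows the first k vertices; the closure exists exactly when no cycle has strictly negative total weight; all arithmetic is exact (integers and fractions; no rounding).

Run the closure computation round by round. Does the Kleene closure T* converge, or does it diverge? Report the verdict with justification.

D(0):
  [0, ∞, ∞, 20]
  [∞, 0, ∞, 17]
  [∞, ∞, 0, ∞]
  [-8, ∞, -2, 0]
D(1):
  [0, ∞, ∞, 20]
  [∞, 0, ∞, 17]
  [∞, ∞, 0, ∞]
  [-8, ∞, -2, 0]
D(2):
  [0, ∞, ∞, 20]
  [∞, 0, ∞, 17]
  [∞, ∞, 0, ∞]
  [-8, ∞, -2, 0]
D(3):
  [0, ∞, ∞, 20]
  [∞, 0, ∞, 17]
  [∞, ∞, 0, ∞]
  [-8, ∞, -2, 0]
D(4):
  [0, ∞, 18, 20]
  [9, 0, 15, 17]
  [∞, ∞, 0, ∞]
  [-8, ∞, -2, 0]
Key observation: every diagonal entry stays at the unit through all rounds, so no improving cycle exists.
Answer: CONVERGES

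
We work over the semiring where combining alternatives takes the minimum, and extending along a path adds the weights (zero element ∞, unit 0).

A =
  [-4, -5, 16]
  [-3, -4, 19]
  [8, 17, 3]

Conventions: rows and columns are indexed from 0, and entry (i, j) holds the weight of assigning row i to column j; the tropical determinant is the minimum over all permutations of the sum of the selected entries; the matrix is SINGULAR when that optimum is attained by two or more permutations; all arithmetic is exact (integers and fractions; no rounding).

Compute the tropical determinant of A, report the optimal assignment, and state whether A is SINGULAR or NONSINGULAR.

σ = (0, 1, 2): (-4) + (-4) + 3 = -5
σ = (0, 2, 1): (-4) + 19 + 17 = 32
σ = (1, 0, 2): (-5) + (-3) + 3 = -5
σ = (1, 2, 0): (-5) + 19 + 8 = 22
σ = (2, 0, 1): 16 + (-3) + 17 = 30
σ = (2, 1, 0): 16 + (-4) + 8 = 20
Optimal value attained by: σ = (0, 1, 2).
Answer: det⊕(A) = -5; verdict: SINGULAR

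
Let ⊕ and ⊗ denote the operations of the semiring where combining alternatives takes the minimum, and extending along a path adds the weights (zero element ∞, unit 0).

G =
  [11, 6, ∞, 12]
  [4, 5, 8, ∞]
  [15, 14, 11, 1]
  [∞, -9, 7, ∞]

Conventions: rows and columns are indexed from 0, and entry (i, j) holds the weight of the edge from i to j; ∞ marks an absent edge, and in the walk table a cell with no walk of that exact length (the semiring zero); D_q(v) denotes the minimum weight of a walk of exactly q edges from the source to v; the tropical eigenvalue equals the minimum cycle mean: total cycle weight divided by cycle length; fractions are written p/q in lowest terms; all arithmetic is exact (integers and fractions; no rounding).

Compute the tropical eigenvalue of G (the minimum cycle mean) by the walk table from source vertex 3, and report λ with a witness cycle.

q=0: [∞, ∞, ∞, 0]
q=1: [∞, -9, 7, ∞]
q=2: [-5, -4, -1, 8]
q=3: [0, -1, 4, 0]
q=4: [3, -9, 7, 5]
Optimal cycle mean attained by: cycle 1->2->3->1, total 8 + 1 + (-9), length 3.
Answer: λ = 0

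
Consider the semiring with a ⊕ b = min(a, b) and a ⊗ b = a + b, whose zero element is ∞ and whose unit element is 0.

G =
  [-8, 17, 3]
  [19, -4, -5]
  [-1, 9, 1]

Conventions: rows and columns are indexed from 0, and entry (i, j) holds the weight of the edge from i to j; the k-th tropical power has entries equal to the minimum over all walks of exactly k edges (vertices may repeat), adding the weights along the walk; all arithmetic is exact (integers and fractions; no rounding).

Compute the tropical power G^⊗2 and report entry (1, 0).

G^⊗2:
  [-16, 9, -5]
  [-6, -8, -9]
  [-9, 5, 2]
Key observation: the optimum is the walk 1->2->0, with weight (-5) + (-1) = -6.
Optimal value attained by: walk 1->2->0.
Answer: (G^⊗2)[1][0] = -6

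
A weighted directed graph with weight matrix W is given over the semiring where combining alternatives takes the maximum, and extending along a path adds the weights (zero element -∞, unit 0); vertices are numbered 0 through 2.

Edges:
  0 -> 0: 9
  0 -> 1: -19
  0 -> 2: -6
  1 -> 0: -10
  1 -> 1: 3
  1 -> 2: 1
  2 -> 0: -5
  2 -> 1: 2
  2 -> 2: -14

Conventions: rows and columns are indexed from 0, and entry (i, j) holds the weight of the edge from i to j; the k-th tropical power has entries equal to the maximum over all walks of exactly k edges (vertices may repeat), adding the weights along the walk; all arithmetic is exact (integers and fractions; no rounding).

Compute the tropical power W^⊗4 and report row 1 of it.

W^⊗2:
  [18, -4, 3]
  [-1, 6, 4]
  [4, 5, 3]
W^⊗3:
  [27, 5, 12]
  [8, 9, 7]
  [13, 8, 6]
W^⊗4:
  [36, 14, 21]
  [17, 12, 10]
  [22, 11, 9]
Answer: row 1 of W^⊗4 = [17, 12, 10]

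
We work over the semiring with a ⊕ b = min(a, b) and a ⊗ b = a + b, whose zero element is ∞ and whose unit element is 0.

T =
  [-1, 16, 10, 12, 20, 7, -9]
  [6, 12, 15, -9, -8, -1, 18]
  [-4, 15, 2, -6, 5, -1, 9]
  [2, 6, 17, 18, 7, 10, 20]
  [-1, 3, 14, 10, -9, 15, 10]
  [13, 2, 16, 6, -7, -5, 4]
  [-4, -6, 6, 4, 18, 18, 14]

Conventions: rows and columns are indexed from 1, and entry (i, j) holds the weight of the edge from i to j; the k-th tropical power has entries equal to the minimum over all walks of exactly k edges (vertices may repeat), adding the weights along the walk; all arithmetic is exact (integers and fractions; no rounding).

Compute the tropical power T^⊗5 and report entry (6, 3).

T^⊗2:
  [-13, -15, -3, -5, 0, 2, -10]
  [-9, -5, 6, 2, -17, -6, -3]
  [-5, 0, 4, -4, -8, -6, -13]
  [1, 10, 12, -3, -2, 5, -7]
  [-10, -6, 5, -6, -18, 2, -10]
  [-8, -4, 7, -7, -16, -10, -1]
  [-5, 6, 6, -15, -14, -7, -13]
T^⊗3:
  [-14, -16, -4, -24, -23, -16, -22]
  [-18, -14, -3, -14, -26, -11, -18]
  [-17, -19, -7, -9, -17, -11, -14]
  [-11, -13, -1, -3, -11, 0, -8]
  [-19, -16, -4, -15, -27, -7, -19]
  [-17, -13, -2, -13, -25, -15, -17]
  [-17, -19, -7, -9, -23, -12, -14]
T^⊗4:
  [-26, -28, -16, -25, -32, -21, -23]
  [-27, -24, -12, -23, -35, -16, -27]
  [-18, -20, -8, -28, -27, -20, -26]
  [-12, -14, -2, -22, -21, -14, -20]
  [-28, -25, -13, -25, -36, -17, -28]
  [-26, -23, -11, -22, -34, -20, -26]
  [-24, -20, -9, -28, -32, -20, -26]
T^⊗5:
  [-33, -29, -18, -37, -41, -29, -35]
  [-36, -33, -21, -33, -44, -25, -36]
  [-30, -32, -20, -29, -36, -25, -27]
  [-24, -26, -14, -23, -30, -19, -21]
  [-37, -34, -22, -34, -45, -26, -37]
  [-35, -32, -20, -32, -43, -25, -35]
  [-33, -32, -20, -29, -41, -25, -33]
Key observation: the optimum is the walk 6->5->5->1->7->3, with weight (-7) + (-9) + (-1) + (-9) + 6 = -20.
Optimal value attained by: walk 6->5->5->1->7->3.
Answer: (T^⊗5)[6][3] = -20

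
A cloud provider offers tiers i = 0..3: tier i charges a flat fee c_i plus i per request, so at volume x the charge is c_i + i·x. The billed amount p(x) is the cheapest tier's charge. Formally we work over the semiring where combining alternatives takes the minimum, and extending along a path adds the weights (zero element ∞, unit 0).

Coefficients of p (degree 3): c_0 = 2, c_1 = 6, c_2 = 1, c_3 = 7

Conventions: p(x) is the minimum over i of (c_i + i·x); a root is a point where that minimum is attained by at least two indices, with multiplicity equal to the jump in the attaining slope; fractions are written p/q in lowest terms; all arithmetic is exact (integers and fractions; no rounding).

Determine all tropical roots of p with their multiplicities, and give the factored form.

hull edge (i=0, c=2) to (i=2, c=1): slope -1/2, span 2
hull edge (i=2, c=1) to (i=3, c=7): slope 6, span 1
Factored form: p(x) = 7 ⊗ (x ⊕ (-6)) ⊗ (x ⊕ 1/2) ⊗ (x ⊕ 1/2)
Answer: roots = -6 (mult 1), 1/2 (mult 2)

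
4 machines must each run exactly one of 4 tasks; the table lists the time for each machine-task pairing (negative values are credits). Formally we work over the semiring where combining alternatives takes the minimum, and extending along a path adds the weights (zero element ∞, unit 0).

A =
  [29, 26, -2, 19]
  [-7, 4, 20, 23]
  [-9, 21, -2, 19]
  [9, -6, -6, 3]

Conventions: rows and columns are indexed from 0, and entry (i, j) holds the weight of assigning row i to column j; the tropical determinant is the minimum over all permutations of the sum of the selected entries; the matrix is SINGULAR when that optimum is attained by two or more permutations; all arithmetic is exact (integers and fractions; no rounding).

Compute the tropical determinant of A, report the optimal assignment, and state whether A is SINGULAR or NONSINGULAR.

σ = (0, 1, 2, 3): 29 + 4 + (-2) + 3 = 34
σ = (0, 1, 3, 2): 29 + 4 + 19 + (-6) = 46
σ = (0, 2, 1, 3): 29 + 20 + 21 + 3 = 73
σ = (0, 2, 3, 1): 29 + 20 + 19 + (-6) = 62
σ = (0, 3, 1, 2): 29 + 23 + 21 + (-6) = 67
σ = (0, 3, 2, 1): 29 + 23 + (-2) + (-6) = 44
σ = (1, 0, 2, 3): 26 + (-7) + (-2) + 3 = 20
σ = (1, 0, 3, 2): 26 + (-7) + 19 + (-6) = 32
σ = (1, 2, 0, 3): 26 + 20 + (-9) + 3 = 40
σ = (1, 2, 3, 0): 26 + 20 + 19 + 9 = 74
σ = (1, 3, 0, 2): 26 + 23 + (-9) + (-6) = 34
σ = (1, 3, 2, 0): 26 + 23 + (-2) + 9 = 56
σ = (2, 0, 1, 3): (-2) + (-7) + 21 + 3 = 15
σ = (2, 0, 3, 1): (-2) + (-7) + 19 + (-6) = 4
σ = (2, 1, 0, 3): (-2) + 4 + (-9) + 3 = -4
σ = (2, 1, 3, 0): (-2) + 4 + 19 + 9 = 30
σ = (2, 3, 0, 1): (-2) + 23 + (-9) + (-6) = 6
σ = (2, 3, 1, 0): (-2) + 23 + 21 + 9 = 51
σ = (3, 0, 1, 2): 19 + (-7) + 21 + (-6) = 27
σ = (3, 0, 2, 1): 19 + (-7) + (-2) + (-6) = 4
σ = (3, 1, 0, 2): 19 + 4 + (-9) + (-6) = 8
σ = (3, 1, 2, 0): 19 + 4 + (-2) + 9 = 30
σ = (3, 2, 0, 1): 19 + 20 + (-9) + (-6) = 24
σ = (3, 2, 1, 0): 19 + 20 + 21 + 9 = 69
Optimal value attained by: σ = (2, 1, 0, 3).
Answer: det⊕(A) = -4; verdict: NONSINGULAR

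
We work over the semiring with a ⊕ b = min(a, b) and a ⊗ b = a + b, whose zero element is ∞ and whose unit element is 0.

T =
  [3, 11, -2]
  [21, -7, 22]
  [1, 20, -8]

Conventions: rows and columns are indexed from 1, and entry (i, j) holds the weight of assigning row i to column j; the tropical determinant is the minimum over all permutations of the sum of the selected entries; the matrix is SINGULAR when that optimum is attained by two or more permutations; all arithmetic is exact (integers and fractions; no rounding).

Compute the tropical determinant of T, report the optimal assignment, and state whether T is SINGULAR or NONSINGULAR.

σ = (1, 2, 3): 3 + (-7) + (-8) = -12
σ = (1, 3, 2): 3 + 22 + 20 = 45
σ = (2, 1, 3): 11 + 21 + (-8) = 24
σ = (2, 3, 1): 11 + 22 + 1 = 34
σ = (3, 1, 2): (-2) + 21 + 20 = 39
σ = (3, 2, 1): (-2) + (-7) + 1 = -8
Optimal value attained by: σ = (1, 2, 3).
Answer: det⊕(T) = -12; verdict: NONSINGULAR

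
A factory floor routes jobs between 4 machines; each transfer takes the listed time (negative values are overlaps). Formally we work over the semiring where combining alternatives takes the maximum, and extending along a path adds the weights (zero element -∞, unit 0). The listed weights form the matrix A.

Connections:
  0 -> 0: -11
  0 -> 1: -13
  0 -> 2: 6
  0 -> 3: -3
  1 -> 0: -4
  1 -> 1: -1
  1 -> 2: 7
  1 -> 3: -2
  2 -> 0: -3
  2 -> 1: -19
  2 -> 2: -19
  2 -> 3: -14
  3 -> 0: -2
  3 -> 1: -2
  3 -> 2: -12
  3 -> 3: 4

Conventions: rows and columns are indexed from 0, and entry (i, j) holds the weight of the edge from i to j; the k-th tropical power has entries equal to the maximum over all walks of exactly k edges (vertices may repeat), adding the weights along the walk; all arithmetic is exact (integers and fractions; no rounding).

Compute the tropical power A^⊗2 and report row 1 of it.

A^⊗2:
  [3, -5, -5, 1]
  [4, -2, 6, 2]
  [-14, -16, 3, -6]
  [2, 2, 5, 8]
Answer: row 1 of A^⊗2 = [4, -2, 6, 2]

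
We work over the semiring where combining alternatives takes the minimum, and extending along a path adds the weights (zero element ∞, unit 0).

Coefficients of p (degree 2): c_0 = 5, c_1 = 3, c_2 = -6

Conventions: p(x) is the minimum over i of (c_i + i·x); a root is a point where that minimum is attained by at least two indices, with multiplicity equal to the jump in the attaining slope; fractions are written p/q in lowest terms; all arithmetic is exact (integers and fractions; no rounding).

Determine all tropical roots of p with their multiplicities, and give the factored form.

hull edge (i=0, c=5) to (i=2, c=-6): slope -11/2, span 2
Factored form: p(x) = -6 ⊗ (x ⊕ 11/2) ⊗ (x ⊕ 11/2)
Answer: roots = 11/2 (mult 2)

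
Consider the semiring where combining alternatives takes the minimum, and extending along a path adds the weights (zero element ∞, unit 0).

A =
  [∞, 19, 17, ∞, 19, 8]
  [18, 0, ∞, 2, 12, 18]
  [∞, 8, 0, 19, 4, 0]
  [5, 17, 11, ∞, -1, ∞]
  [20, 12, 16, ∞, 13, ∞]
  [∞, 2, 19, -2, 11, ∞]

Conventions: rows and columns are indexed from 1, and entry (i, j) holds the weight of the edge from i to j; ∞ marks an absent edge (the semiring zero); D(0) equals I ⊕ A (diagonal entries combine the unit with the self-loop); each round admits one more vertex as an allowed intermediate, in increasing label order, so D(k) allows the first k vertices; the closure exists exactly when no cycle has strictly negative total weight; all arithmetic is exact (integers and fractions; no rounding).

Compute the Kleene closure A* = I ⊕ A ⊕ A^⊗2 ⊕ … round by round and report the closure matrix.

D(0):
  [0, 19, 17, ∞, 19, 8]
  [18, 0, ∞, 2, 12, 18]
  [∞, 8, 0, 19, 4, 0]
  [5, 17, 11, 0, -1, ∞]
  [20, 12, 16, ∞, 0, ∞]
  [∞, 2, 19, -2, 11, 0]
D(1):
  [0, 19, 17, ∞, 19, 8]
  [18, 0, 35, 2, 12, 18]
  [∞, 8, 0, 19, 4, 0]
  [5, 17, 11, 0, -1, 13]
  [20, 12, 16, ∞, 0, 28]
  [∞, 2, 19, -2, 11, 0]
D(2):
  [0, 19, 17, 21, 19, 8]
  [18, 0, 35, 2, 12, 18]
  [26, 8, 0, 10, 4, 0]
  [5, 17, 11, 0, -1, 13]
  [20, 12, 16, 14, 0, 28]
  [20, 2, 19, -2, 11, 0]
D(3):
  [0, 19, 17, 21, 19, 8]
  [18, 0, 35, 2, 12, 18]
  [26, 8, 0, 10, 4, 0]
  [5, 17, 11, 0, -1, 11]
  [20, 12, 16, 14, 0, 16]
  [20, 2, 19, -2, 11, 0]
D(4):
  [0, 19, 17, 21, 19, 8]
  [7, 0, 13, 2, 1, 13]
  [15, 8, 0, 10, 4, 0]
  [5, 17, 11, 0, -1, 11]
  [19, 12, 16, 14, 0, 16]
  [3, 2, 9, -2, -3, 0]
D(5):
  [0, 19, 17, 21, 19, 8]
  [7, 0, 13, 2, 1, 13]
  [15, 8, 0, 10, 4, 0]
  [5, 11, 11, 0, -1, 11]
  [19, 12, 16, 14, 0, 16]
  [3, 2, 9, -2, -3, 0]
D(6):
  [0, 10, 17, 6, 5, 8]
  [7, 0, 13, 2, 1, 13]
  [3, 2, 0, -2, -3, 0]
  [5, 11, 11, 0, -1, 11]
  [19, 12, 16, 14, 0, 16]
  [3, 2, 9, -2, -3, 0]
Answer: A* = [[0, 10, 17, 6, 5, 8], [7, 0, 13, 2, 1, 13], [3, 2, 0, -2, -3, 0], [5, 11, 11, 0, -1, 11], [19, 12, 16, 14, 0, 16], [3, 2, 9, -2, -3, 0]]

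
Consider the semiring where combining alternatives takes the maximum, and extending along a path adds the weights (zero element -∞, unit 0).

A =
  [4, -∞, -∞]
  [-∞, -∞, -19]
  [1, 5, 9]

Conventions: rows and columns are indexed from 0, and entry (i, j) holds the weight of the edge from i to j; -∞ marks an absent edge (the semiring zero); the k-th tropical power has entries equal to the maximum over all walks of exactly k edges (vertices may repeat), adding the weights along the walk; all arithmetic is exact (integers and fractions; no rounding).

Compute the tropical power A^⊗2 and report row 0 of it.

A^⊗2:
  [8, -∞, -∞]
  [-18, -14, -10]
  [10, 14, 18]
Answer: row 0 of A^⊗2 = [8, -∞, -∞]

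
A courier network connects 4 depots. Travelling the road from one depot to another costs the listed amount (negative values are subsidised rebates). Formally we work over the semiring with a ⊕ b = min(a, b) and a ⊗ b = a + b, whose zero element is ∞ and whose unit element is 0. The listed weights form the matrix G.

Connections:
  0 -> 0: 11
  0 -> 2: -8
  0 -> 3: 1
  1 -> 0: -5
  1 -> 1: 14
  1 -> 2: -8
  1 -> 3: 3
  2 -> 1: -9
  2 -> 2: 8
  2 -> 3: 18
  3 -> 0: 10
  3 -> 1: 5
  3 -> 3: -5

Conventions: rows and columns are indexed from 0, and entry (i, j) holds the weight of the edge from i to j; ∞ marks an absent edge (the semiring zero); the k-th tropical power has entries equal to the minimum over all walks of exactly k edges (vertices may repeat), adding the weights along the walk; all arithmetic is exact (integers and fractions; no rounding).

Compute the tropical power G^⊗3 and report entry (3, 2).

G^⊗2:
  [11, -17, 0, -4]
  [6, -17, -13, -4]
  [-14, -1, -17, -6]
  [0, 0, -3, -10]
G^⊗3:
  [-22, -9, -25, -14]
  [-22, -22, -25, -14]
  [-6, -26, -22, -13]
  [-5, -12, -8, -15]
Key observation: the optimum is the walk 3->1->0->2, with weight 5 + (-5) + (-8) = -8.
Optimal value attained by: walk 3->1->0->2.
Answer: (G^⊗3)[3][2] = -8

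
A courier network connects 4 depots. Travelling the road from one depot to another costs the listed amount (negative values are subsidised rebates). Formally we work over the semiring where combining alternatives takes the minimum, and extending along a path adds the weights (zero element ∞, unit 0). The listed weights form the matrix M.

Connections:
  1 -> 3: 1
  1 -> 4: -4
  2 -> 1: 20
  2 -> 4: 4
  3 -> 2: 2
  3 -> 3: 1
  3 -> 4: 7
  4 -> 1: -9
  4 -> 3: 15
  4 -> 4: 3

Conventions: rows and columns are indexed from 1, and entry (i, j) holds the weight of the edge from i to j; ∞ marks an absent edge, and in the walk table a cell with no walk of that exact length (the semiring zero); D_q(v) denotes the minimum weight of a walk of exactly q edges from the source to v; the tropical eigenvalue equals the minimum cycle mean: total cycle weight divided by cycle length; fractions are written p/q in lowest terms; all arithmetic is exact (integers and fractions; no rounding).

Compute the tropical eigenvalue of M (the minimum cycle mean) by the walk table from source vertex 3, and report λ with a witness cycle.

q=0: [∞, ∞, 0, ∞]
q=1: [∞, 2, 1, 7]
q=2: [-2, 3, 2, 6]
q=3: [-3, 4, -1, -6]
q=4: [-15, 1, -2, -7]
Optimal cycle mean attained by: cycle 1->4->1, total (-4) + (-9), length 2.
Answer: λ = -13/2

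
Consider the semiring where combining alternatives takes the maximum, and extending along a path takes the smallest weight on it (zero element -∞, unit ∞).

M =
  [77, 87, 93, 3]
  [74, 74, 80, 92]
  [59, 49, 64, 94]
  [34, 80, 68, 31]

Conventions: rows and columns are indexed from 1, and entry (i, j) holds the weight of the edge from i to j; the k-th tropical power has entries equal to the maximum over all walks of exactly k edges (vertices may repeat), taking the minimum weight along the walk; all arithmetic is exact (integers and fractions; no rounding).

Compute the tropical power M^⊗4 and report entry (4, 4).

M^⊗2:
  [77, 77, 80, 93]
  [74, 80, 74, 80]
  [59, 80, 68, 64]
  [74, 74, 80, 80]
M^⊗3:
  [77, 80, 77, 80]
  [74, 80, 80, 80]
  [74, 74, 80, 80]
  [74, 80, 74, 80]
M^⊗4:
  [77, 80, 80, 80]
  [74, 80, 80, 80]
  [74, 80, 74, 80]
  [74, 80, 80, 80]
Key observation: the optimum is the walk 4->2->4->2->4, with weight 80 min 92 min 80 min 92 = 80.
Optimal value attained by: walk 4->2->4->2->4.
Answer: (M^⊗4)[4][4] = 80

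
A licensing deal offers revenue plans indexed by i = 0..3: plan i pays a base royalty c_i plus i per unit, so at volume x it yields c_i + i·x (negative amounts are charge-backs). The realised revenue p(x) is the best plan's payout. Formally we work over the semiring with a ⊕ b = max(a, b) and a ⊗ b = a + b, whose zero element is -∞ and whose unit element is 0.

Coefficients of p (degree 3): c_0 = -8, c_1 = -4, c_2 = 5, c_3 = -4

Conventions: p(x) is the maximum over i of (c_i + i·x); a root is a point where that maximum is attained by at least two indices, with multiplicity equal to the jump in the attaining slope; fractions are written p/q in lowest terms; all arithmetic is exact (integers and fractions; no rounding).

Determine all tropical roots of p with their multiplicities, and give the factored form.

hull edge (i=0, c=-8) to (i=2, c=5): slope 13/2, span 2
hull edge (i=2, c=5) to (i=3, c=-4): slope -9, span 1
Factored form: p(x) = -4 ⊗ (x ⊕ (-13/2)) ⊗ (x ⊕ (-13/2)) ⊗ (x ⊕ 9)
Answer: roots = -13/2 (mult 2), 9 (mult 1)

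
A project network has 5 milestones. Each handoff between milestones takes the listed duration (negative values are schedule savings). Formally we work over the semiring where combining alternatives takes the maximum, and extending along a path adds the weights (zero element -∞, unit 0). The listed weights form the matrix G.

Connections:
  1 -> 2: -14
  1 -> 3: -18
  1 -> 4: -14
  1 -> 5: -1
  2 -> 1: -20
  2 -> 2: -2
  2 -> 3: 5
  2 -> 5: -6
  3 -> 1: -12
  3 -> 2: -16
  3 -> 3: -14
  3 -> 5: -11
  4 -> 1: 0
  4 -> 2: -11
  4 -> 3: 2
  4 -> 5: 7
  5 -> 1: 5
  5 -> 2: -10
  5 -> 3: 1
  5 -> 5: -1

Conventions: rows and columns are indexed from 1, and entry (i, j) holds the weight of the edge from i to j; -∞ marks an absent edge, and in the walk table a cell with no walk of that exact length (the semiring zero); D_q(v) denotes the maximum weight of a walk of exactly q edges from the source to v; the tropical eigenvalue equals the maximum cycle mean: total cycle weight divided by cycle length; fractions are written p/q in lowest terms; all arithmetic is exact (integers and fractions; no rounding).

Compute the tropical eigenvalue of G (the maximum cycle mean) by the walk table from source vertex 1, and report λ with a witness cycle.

q=0: [0, -∞, -∞, -∞, -∞]
q=1: [-∞, -14, -18, -14, -1]
q=2: [4, -11, 0, -∞, -2]
q=3: [3, -10, -1, -10, 3]
q=4: [8, -7, 4, -11, 2]
q=5: [7, -6, 3, -6, 7]
Optimal cycle mean attained by: cycle 1->5->1, total (-1) + 5, length 2.
Answer: λ = 2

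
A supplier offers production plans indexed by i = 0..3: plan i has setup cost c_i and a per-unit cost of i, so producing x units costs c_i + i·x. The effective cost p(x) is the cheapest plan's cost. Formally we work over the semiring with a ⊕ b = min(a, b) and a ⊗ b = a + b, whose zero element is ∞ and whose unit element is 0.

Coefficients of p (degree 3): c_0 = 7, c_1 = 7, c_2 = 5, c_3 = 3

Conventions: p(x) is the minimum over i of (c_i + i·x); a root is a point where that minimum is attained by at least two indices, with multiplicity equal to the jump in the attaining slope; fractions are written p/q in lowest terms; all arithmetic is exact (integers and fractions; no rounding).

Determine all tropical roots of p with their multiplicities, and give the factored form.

hull edge (i=0, c=7) to (i=3, c=3): slope -4/3, span 3
Factored form: p(x) = 3 ⊗ (x ⊕ 4/3) ⊗ (x ⊕ 4/3) ⊗ (x ⊕ 4/3)
Answer: roots = 4/3 (mult 3)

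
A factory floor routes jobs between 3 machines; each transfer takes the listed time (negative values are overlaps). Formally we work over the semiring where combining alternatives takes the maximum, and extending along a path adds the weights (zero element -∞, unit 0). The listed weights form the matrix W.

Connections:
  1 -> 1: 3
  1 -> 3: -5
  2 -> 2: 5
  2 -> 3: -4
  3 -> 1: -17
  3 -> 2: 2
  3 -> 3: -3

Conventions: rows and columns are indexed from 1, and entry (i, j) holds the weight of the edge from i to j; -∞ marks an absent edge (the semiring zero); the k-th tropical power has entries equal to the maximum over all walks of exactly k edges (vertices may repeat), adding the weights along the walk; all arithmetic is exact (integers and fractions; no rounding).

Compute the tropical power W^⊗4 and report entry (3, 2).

W^⊗2:
  [6, -3, -2]
  [-21, 10, 1]
  [-14, 7, -2]
W^⊗3:
  [9, 2, 1]
  [-16, 15, 6]
  [-11, 12, 3]
W^⊗4:
  [12, 7, 4]
  [-11, 20, 11]
  [-8, 17, 8]
Key observation: the optimum is the walk 3->2->2->2->2, with weight 2 + 5 + 5 + 5 = 17.
Optimal value attained by: walk 3->2->2->2->2.
Answer: (W^⊗4)[3][2] = 17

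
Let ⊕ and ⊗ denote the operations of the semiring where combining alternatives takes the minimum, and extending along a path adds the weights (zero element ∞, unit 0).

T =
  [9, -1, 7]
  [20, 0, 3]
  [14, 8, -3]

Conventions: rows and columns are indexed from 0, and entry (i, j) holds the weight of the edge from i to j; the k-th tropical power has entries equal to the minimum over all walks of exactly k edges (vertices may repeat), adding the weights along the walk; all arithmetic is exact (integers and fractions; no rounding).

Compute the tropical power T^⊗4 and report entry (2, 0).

T^⊗2:
  [18, -1, 2]
  [17, 0, 0]
  [11, 5, -6]
T^⊗3:
  [16, -1, -1]
  [14, 0, -3]
  [8, 2, -9]
T^⊗4:
  [13, -1, -4]
  [11, 0, -6]
  [5, -1, -12]
Key observation: the optimum is the walk 2->2->2->2->0, with weight (-3) + (-3) + (-3) + 14 = 5.
Optimal value attained by: walk 2->2->2->2->0.
Answer: (T^⊗4)[2][0] = 5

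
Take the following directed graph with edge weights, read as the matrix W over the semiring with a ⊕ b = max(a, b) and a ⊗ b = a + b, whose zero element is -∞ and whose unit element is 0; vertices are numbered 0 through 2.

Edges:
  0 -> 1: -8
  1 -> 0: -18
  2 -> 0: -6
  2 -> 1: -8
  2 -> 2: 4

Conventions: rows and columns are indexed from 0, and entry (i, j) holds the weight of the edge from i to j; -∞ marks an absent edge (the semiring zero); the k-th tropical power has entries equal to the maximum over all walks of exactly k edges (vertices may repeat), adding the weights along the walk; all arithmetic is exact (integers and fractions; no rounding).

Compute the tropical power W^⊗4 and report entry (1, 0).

W^⊗2:
  [-26, -∞, -∞]
  [-∞, -26, -∞]
  [-2, -4, 8]
W^⊗3:
  [-∞, -34, -∞]
  [-44, -∞, -∞]
  [2, 0, 12]
W^⊗4:
  [-52, -∞, -∞]
  [-∞, -52, -∞]
  [6, 4, 16]
Key observation: no walk of exactly 4 edges connects these vertices, so the entry is the semiring zero.
Answer: (W^⊗4)[1][0] = -∞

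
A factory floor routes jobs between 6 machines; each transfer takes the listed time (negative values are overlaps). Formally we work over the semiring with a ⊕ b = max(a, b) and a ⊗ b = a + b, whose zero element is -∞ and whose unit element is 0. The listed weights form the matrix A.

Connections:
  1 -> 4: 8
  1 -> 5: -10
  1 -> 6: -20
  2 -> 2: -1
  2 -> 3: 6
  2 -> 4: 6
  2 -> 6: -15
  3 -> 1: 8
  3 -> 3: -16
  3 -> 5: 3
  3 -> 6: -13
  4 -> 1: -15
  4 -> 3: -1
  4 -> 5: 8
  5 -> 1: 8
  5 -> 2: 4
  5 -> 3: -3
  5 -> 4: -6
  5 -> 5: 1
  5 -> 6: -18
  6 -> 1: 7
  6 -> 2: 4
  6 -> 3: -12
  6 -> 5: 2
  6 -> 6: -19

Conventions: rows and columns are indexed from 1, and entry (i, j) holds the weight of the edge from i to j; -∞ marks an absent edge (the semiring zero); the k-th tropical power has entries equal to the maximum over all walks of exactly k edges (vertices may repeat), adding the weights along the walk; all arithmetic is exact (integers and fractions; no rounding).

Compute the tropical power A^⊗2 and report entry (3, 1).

A^⊗2:
  [-2, -6, 7, -16, 16, -28]
  [14, -2, 5, 5, 14, -7]
  [11, 7, 0, 16, 4, -12]
  [16, 12, 5, 2, 9, -10]
  [9, 5, 10, 16, 2, -11]
  [10, 6, 10, 15, 3, -11]
Key observation: the optimum is the walk 3->5->1, with weight 3 + 8 = 11.
Optimal value attained by: walk 3->5->1.
Answer: (A^⊗2)[3][1] = 11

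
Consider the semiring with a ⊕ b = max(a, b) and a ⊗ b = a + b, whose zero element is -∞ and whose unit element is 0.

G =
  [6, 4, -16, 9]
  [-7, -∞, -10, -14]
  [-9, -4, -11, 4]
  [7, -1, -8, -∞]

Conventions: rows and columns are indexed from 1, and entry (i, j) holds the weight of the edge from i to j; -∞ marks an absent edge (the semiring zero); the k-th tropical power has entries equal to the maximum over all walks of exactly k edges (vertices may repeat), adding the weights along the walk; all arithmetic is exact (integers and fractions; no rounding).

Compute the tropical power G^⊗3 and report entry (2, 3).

G^⊗2:
  [16, 10, 1, 15]
  [-1, -3, -21, 2]
  [11, 3, -4, 0]
  [13, 11, -9, 16]
G^⊗3:
  [22, 20, 7, 25]
  [9, 3, -6, 8]
  [17, 15, -5, 20]
  [23, 17, 8, 22]
Key observation: the optimum is the walk 2->1->4->3, with weight (-7) + 9 + (-8) = -6.
Optimal value attained by: walk 2->1->4->3.
Answer: (G^⊗3)[2][3] = -6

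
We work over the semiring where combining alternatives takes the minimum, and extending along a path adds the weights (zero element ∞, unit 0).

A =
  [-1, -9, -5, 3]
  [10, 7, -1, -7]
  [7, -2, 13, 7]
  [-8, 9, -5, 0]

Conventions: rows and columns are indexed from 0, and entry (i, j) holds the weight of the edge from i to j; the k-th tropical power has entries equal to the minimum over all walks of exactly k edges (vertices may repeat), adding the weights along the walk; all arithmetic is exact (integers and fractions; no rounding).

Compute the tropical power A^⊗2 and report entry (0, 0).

A^⊗2:
  [-5, -10, -10, -16]
  [-15, -3, -12, -7]
  [-1, -2, -3, -9]
  [-9, -17, -13, -5]
Key observation: the optimum is the walk 0->3->0, with weight 3 + (-8) = -5.
Optimal value attained by: walk 0->3->0.
Answer: (A^⊗2)[0][0] = -5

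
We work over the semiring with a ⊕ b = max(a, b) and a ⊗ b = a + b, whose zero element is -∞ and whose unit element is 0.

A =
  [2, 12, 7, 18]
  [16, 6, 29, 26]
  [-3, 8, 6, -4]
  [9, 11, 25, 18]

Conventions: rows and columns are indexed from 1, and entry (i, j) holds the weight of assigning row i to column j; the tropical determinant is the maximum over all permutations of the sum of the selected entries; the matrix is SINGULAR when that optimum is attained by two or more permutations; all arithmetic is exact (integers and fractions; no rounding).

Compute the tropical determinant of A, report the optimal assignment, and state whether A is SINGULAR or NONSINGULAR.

σ = (1, 2, 3, 4): 2 + 6 + 6 + 18 = 32
σ = (1, 2, 4, 3): 2 + 6 + (-4) + 25 = 29
σ = (1, 3, 2, 4): 2 + 29 + 8 + 18 = 57
σ = (1, 3, 4, 2): 2 + 29 + (-4) + 11 = 38
σ = (1, 4, 2, 3): 2 + 26 + 8 + 25 = 61
σ = (1, 4, 3, 2): 2 + 26 + 6 + 11 = 45
σ = (2, 1, 3, 4): 12 + 16 + 6 + 18 = 52
σ = (2, 1, 4, 3): 12 + 16 + (-4) + 25 = 49
σ = (2, 3, 1, 4): 12 + 29 + (-3) + 18 = 56
σ = (2, 3, 4, 1): 12 + 29 + (-4) + 9 = 46
σ = (2, 4, 1, 3): 12 + 26 + (-3) + 25 = 60
σ = (2, 4, 3, 1): 12 + 26 + 6 + 9 = 53
σ = (3, 1, 2, 4): 7 + 16 + 8 + 18 = 49
σ = (3, 1, 4, 2): 7 + 16 + (-4) + 11 = 30
σ = (3, 2, 1, 4): 7 + 6 + (-3) + 18 = 28
σ = (3, 2, 4, 1): 7 + 6 + (-4) + 9 = 18
σ = (3, 4, 1, 2): 7 + 26 + (-3) + 11 = 41
σ = (3, 4, 2, 1): 7 + 26 + 8 + 9 = 50
σ = (4, 1, 2, 3): 18 + 16 + 8 + 25 = 67
σ = (4, 1, 3, 2): 18 + 16 + 6 + 11 = 51
σ = (4, 2, 1, 3): 18 + 6 + (-3) + 25 = 46
σ = (4, 2, 3, 1): 18 + 6 + 6 + 9 = 39
σ = (4, 3, 1, 2): 18 + 29 + (-3) + 11 = 55
σ = (4, 3, 2, 1): 18 + 29 + 8 + 9 = 64
Optimal value attained by: σ = (4, 1, 2, 3).
Answer: det⊕(A) = 67; verdict: NONSINGULAR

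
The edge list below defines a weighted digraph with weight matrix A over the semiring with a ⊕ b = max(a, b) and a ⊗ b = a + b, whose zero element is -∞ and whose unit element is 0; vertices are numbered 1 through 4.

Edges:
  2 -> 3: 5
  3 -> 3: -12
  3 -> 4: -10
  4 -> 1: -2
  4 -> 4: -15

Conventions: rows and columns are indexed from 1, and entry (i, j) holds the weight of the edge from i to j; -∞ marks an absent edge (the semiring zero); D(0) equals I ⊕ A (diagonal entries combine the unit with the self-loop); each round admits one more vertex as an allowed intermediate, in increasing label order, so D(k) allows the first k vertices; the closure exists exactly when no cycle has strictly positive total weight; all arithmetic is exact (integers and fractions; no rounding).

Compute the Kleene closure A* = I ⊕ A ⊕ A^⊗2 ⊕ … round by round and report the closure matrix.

D(0):
  [0, -∞, -∞, -∞]
  [-∞, 0, 5, -∞]
  [-∞, -∞, 0, -10]
  [-2, -∞, -∞, 0]
D(1):
  [0, -∞, -∞, -∞]
  [-∞, 0, 5, -∞]
  [-∞, -∞, 0, -10]
  [-2, -∞, -∞, 0]
D(2):
  [0, -∞, -∞, -∞]
  [-∞, 0, 5, -∞]
  [-∞, -∞, 0, -10]
  [-2, -∞, -∞, 0]
D(3):
  [0, -∞, -∞, -∞]
  [-∞, 0, 5, -5]
  [-∞, -∞, 0, -10]
  [-2, -∞, -∞, 0]
D(4):
  [0, -∞, -∞, -∞]
  [-7, 0, 5, -5]
  [-12, -∞, 0, -10]
  [-2, -∞, -∞, 0]
Answer: A* = [[0, -∞, -∞, -∞], [-7, 0, 5, -5], [-12, -∞, 0, -10], [-2, -∞, -∞, 0]]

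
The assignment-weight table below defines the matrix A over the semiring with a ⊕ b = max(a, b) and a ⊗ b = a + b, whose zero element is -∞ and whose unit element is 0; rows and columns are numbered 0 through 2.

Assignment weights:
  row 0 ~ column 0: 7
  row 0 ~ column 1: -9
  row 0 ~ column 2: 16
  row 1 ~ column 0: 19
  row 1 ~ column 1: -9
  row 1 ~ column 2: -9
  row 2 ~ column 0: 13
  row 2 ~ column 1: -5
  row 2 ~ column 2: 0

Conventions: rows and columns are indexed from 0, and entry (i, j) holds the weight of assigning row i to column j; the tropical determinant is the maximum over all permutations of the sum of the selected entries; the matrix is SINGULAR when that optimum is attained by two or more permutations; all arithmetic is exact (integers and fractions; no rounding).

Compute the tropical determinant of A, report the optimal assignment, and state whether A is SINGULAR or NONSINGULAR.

σ = (0, 1, 2): 7 + (-9) + 0 = -2
σ = (0, 2, 1): 7 + (-9) + (-5) = -7
σ = (1, 0, 2): (-9) + 19 + 0 = 10
σ = (1, 2, 0): (-9) + (-9) + 13 = -5
σ = (2, 0, 1): 16 + 19 + (-5) = 30
σ = (2, 1, 0): 16 + (-9) + 13 = 20
Optimal value attained by: σ = (2, 0, 1).
Answer: det⊕(A) = 30; verdict: NONSINGULAR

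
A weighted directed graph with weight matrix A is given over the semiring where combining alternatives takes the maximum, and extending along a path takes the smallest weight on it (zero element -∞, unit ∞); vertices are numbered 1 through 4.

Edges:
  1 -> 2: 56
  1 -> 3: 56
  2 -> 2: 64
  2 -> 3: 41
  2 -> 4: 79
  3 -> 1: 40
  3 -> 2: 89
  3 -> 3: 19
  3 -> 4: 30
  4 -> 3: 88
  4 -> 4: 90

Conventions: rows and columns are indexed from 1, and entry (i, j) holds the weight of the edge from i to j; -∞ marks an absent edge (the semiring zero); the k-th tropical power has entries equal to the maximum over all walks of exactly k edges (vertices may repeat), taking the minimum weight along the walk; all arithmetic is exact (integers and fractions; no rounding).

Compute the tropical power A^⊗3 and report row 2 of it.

A^⊗2:
  [40, 56, 41, 56]
  [40, 64, 79, 79]
  [19, 64, 41, 79]
  [40, 88, 88, 90]
A^⊗3:
  [40, 56, 56, 56]
  [40, 79, 79, 79]
  [40, 64, 79, 79]
  [40, 88, 88, 90]
Answer: row 2 of A^⊗3 = [40, 79, 79, 79]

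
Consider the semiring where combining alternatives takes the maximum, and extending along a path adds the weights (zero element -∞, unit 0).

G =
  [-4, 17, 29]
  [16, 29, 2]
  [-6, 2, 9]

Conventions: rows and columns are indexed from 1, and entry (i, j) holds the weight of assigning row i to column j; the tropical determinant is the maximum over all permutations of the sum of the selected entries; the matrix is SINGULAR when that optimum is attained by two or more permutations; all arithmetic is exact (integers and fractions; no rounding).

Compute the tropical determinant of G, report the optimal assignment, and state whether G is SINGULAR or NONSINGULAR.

σ = (1, 2, 3): (-4) + 29 + 9 = 34
σ = (1, 3, 2): (-4) + 2 + 2 = 0
σ = (2, 1, 3): 17 + 16 + 9 = 42
σ = (2, 3, 1): 17 + 2 + (-6) = 13
σ = (3, 1, 2): 29 + 16 + 2 = 47
σ = (3, 2, 1): 29 + 29 + (-6) = 52
Optimal value attained by: σ = (3, 2, 1).
Answer: det⊕(G) = 52; verdict: NONSINGULAR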